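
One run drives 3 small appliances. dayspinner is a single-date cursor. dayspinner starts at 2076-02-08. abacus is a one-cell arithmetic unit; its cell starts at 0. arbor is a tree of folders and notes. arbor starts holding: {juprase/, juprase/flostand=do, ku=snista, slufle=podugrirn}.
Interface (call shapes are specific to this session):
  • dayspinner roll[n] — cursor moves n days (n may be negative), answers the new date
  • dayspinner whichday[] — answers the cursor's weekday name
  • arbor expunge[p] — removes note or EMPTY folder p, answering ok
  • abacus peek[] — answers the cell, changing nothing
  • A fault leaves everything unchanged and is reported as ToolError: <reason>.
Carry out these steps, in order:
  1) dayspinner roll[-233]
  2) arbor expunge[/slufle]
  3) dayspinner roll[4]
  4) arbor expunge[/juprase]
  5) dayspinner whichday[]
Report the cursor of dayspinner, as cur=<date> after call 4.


-- dayspinner roll(n→-233) -> 2075-06-20
-- arbor expunge(p→/slufle) -> ok
-- dayspinner roll(n→4) -> 2075-06-24
-- arbor expunge(p→/juprase) -> ToolError: not empty
-- dayspinner whichday() -> Monday

Answer: cur=2075-06-24


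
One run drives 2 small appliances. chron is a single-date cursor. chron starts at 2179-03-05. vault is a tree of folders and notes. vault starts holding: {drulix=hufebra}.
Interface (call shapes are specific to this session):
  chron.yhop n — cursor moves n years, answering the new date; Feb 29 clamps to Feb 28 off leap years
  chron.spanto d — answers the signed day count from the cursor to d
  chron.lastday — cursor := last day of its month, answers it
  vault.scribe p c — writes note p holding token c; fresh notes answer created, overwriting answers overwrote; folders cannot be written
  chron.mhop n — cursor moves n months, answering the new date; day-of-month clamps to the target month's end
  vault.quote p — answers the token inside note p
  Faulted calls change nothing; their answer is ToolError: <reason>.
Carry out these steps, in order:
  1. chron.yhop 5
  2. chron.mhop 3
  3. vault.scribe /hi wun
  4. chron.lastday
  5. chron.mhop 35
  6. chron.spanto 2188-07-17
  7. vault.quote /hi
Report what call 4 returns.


Answer: 2184-06-30

Derivation:
% 1. yhop(5) => 2184-03-05
% 2. mhop(3) => 2184-06-05
% 3. scribe(/hi, wun) => created
% 4. lastday() => 2184-06-30
% 5. mhop(35) => 2187-05-30
% 6. spanto(2188-07-17) => 414
% 7. quote(/hi) => wun


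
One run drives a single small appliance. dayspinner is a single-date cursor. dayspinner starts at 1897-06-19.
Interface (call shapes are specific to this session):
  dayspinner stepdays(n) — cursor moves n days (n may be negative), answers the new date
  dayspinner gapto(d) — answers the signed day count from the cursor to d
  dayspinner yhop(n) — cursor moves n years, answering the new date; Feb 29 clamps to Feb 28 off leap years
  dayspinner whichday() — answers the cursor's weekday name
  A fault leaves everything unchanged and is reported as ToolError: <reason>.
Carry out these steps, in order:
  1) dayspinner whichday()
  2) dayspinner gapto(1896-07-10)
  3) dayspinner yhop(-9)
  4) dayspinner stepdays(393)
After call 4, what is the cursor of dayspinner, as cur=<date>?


Do: dayspinner whichday[]
See: Saturday
Do: dayspinner gapto[1896-07-10]
See: -344
Do: dayspinner yhop[-9]
See: 1888-06-19
Do: dayspinner stepdays[393]
See: 1889-07-17

Answer: cur=1889-07-17


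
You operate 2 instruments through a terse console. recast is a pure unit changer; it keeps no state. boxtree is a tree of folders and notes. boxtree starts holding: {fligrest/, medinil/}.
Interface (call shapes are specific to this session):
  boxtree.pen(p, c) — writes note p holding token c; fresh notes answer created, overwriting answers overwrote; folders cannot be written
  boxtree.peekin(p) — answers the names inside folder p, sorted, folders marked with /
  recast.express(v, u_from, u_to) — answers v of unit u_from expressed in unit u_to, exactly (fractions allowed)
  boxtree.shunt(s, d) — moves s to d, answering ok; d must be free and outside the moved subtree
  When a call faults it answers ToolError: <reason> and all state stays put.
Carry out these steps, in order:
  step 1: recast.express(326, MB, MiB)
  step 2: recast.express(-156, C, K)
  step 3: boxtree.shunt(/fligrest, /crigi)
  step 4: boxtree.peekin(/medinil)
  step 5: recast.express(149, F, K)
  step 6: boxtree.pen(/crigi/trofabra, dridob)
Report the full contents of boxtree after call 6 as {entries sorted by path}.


;; recast.express(v→326, u_from→MB, u_to→MiB) == 2546875/8192
;; recast.express(v→-156, u_from→C, u_to→K) == 2343/20
;; boxtree.shunt(s→/fligrest, d→/crigi) == ok
;; boxtree.peekin(p→/medinil) == []
;; recast.express(v→149, u_from→F, u_to→K) == 6763/20
;; boxtree.pen(p→/crigi/trofabra, c→dridob) == created

Answer: {crigi/, crigi/trofabra=dridob, medinil/}


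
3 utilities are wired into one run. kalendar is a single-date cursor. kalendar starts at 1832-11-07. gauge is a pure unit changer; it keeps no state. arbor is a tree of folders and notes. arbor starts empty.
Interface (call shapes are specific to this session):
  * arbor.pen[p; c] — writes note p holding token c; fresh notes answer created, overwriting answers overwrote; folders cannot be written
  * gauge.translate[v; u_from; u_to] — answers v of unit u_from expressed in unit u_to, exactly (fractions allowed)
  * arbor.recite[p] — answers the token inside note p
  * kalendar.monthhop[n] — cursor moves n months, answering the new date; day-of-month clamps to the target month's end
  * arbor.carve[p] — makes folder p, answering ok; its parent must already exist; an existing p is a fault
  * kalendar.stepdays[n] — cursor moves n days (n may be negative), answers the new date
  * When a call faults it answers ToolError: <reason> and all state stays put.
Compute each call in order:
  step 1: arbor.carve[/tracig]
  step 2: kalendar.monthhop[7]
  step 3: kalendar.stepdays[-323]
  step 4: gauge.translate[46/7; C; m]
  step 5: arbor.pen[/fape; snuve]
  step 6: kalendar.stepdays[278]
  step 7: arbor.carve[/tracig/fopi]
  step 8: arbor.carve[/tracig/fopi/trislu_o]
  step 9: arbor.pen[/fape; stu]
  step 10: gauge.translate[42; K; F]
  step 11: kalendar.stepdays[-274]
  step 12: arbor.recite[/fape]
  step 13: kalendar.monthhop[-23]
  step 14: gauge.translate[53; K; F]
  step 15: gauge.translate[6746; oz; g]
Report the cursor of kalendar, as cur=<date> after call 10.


Answer: cur=1833-04-23

Derivation:
I run carve using p: /tracig, yielding ok.
I call monthhop using n: 7, → 1833-06-07.
I run stepdays using n: -323, giving 1832-07-19.
Next I call translate using v: 46/7, u_from: C, u_to: m, and see ToolError: incompatible units.
I use pen using p: /fape, c: snuve, and see created.
I invoke stepdays using n: 278, and see 1833-04-23.
Next I call carve using p: /tracig/fopi, and observe ok.
Using carve using p: /tracig/fopi/trislu_o, and see ok.
Invoking pen using p: /fape, c: stu, → overwrote.
I try translate using v: 42, u_from: K, u_to: F, yielding -38407/100.
Invoking stepdays using n: -274, and observe 1832-07-23.
I invoke recite using p: /fape, yielding stu.
Now I run monthhop using n: -23, which returns 1830-08-23.
I invoke translate using v: 53, u_from: K, u_to: F, — result: -36427/100.
I use translate using v: 6746, u_from: oz, u_to: g, yielding 152996706401/800000.


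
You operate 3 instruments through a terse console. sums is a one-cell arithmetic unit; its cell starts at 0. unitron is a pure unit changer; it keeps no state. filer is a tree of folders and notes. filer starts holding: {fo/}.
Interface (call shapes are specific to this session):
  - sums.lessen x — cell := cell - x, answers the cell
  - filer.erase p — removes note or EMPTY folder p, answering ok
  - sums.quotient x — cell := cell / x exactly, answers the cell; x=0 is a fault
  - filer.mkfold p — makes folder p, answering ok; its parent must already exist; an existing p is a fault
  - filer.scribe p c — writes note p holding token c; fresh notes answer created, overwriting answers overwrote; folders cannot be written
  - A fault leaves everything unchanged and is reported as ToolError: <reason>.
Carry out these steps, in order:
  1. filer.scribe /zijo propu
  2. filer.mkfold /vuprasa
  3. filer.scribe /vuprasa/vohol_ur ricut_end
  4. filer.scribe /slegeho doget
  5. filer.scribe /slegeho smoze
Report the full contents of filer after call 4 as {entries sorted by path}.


Answer: {fo/, slegeho=doget, vuprasa/, vuprasa/vohol_ur=ricut_end, zijo=propu}

Derivation:
% filer.scribe p: /zijo c: propu
[out] created
% filer.mkfold p: /vuprasa
[out] ok
% filer.scribe p: /vuprasa/vohol_ur c: ricut_end
[out] created
% filer.scribe p: /slegeho c: doget
[out] created
% filer.scribe p: /slegeho c: smoze
[out] overwrote


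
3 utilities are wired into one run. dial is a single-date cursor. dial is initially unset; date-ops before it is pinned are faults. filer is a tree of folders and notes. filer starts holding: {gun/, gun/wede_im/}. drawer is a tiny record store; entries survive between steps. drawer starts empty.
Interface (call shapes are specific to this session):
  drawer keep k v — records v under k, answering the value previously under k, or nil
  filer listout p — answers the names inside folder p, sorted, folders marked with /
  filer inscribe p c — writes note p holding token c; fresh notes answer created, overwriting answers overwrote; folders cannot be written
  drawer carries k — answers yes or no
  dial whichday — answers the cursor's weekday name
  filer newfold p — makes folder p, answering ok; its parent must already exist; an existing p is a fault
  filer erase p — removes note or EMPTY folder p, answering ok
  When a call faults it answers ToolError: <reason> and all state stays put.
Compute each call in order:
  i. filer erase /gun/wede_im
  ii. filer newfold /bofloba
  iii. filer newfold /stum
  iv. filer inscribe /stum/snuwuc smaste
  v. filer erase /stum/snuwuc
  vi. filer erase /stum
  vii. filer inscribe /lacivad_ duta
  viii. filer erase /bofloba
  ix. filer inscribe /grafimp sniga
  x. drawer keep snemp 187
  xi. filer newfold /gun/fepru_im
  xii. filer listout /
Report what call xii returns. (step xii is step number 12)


Answer: [grafimp, gun/, lacivad_]

Derivation:
-- filer erase(/gun/wede_im) : ok
-- filer newfold(/bofloba) : ok
-- filer newfold(/stum) : ok
-- filer inscribe(/stum/snuwuc, smaste) : created
-- filer erase(/stum/snuwuc) : ok
-- filer erase(/stum) : ok
-- filer inscribe(/lacivad_, duta) : created
-- filer erase(/bofloba) : ok
-- filer inscribe(/grafimp, sniga) : created
-- drawer keep(snemp, 187) : nil
-- filer newfold(/gun/fepru_im) : ok
-- filer listout(/) : [grafimp, gun/, lacivad_]


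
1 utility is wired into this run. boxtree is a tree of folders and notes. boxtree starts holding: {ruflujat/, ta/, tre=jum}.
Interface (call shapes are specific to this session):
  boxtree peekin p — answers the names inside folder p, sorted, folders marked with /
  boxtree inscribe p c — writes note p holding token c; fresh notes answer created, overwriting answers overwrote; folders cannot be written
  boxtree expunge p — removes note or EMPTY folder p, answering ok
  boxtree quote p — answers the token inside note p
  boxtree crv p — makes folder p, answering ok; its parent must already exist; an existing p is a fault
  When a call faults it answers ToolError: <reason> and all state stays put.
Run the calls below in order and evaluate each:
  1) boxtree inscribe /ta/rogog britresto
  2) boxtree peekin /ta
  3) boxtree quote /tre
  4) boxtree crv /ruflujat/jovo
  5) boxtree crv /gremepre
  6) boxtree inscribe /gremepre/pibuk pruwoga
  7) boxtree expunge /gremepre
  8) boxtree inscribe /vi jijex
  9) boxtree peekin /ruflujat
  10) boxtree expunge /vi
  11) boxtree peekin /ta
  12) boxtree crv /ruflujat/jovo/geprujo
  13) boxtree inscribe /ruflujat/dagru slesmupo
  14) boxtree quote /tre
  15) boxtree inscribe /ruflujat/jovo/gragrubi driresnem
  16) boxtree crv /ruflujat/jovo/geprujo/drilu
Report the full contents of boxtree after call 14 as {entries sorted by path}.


! 1. boxtree inscribe(p: /ta/rogog, c: britresto) ~> created
! 2. boxtree peekin(p: /ta) ~> [rogog]
! 3. boxtree quote(p: /tre) ~> jum
! 4. boxtree crv(p: /ruflujat/jovo) ~> ok
! 5. boxtree crv(p: /gremepre) ~> ok
! 6. boxtree inscribe(p: /gremepre/pibuk, c: pruwoga) ~> created
! 7. boxtree expunge(p: /gremepre) ~> ToolError: not empty
! 8. boxtree inscribe(p: /vi, c: jijex) ~> created
! 9. boxtree peekin(p: /ruflujat) ~> [jovo/]
! 10. boxtree expunge(p: /vi) ~> ok
! 11. boxtree peekin(p: /ta) ~> [rogog]
! 12. boxtree crv(p: /ruflujat/jovo/geprujo) ~> ok
! 13. boxtree inscribe(p: /ruflujat/dagru, c: slesmupo) ~> created
! 14. boxtree quote(p: /tre) ~> jum
! 15. boxtree inscribe(p: /ruflujat/jovo/gragrubi, c: driresnem) ~> created
! 16. boxtree crv(p: /ruflujat/jovo/geprujo/drilu) ~> ok

Answer: {gremepre/, gremepre/pibuk=pruwoga, ruflujat/, ruflujat/dagru=slesmupo, ruflujat/jovo/, ruflujat/jovo/geprujo/, ta/, ta/rogog=britresto, tre=jum}


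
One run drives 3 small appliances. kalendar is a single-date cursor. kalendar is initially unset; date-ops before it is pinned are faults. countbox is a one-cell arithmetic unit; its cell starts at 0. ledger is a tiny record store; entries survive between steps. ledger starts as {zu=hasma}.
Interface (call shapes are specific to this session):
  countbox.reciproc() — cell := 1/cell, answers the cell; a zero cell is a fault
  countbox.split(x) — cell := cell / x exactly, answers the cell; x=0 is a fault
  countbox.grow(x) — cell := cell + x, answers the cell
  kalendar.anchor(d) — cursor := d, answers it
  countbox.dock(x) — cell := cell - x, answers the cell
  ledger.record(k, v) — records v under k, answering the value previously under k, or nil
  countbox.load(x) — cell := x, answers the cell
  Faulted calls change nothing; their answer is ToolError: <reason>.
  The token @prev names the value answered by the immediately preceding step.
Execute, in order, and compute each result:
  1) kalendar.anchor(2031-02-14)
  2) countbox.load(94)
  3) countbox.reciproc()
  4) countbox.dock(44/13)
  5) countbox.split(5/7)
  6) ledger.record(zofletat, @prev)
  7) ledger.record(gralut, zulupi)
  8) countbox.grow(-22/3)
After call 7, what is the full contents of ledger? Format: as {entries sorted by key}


Answer: {gralut=zulupi, zofletat=-28861/6110, zu=hasma}

Derivation:
;; kalendar.anchor(d=2031-02-14) : 2031-02-14
;; countbox.load(x=94) : 94
;; countbox.reciproc() : 1/94
;; countbox.dock(x=44/13) : -4123/1222
;; countbox.split(x=5/7) : -28861/6110
;; ledger.record(k=zofletat, v=@prev) : nil
;; ledger.record(k=gralut, v=zulupi) : nil
;; countbox.grow(x=-22/3) : -221003/18330


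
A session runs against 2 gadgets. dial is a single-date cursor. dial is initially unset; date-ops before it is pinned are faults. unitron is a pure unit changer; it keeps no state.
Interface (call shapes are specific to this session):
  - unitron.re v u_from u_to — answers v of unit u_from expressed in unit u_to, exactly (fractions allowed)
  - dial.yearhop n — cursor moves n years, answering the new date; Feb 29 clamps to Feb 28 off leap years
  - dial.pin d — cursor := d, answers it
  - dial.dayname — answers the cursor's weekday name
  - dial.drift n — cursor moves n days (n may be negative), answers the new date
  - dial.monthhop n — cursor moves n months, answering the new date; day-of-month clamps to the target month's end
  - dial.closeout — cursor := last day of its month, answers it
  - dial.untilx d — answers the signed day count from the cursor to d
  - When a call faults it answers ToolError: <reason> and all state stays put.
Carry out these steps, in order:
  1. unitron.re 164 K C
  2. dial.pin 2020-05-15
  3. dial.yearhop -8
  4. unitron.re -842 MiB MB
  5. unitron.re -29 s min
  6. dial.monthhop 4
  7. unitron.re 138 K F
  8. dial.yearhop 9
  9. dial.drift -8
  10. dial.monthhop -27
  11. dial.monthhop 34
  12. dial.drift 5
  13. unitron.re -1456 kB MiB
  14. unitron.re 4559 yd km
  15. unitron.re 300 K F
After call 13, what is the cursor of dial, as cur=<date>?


Answer: cur=2022-04-12

Derivation:
// 1. re(v='164', u_from='K', u_to='C') ~> -2183/20
// 2. pin(d='2020-05-15') ~> 2020-05-15
// 3. yearhop(n='-8') ~> 2012-05-15
// 4. re(v='-842', u_from='MiB', u_to='MB') ~> -13795328/15625
// 5. re(v='-29', u_from='s', u_to='min') ~> -29/60
// 6. monthhop(n='4') ~> 2012-09-15
// 7. re(v='138', u_from='K', u_to='F') ~> -21127/100
// 8. yearhop(n='9') ~> 2021-09-15
// 9. drift(n='-8') ~> 2021-09-07
// 10. monthhop(n='-27') ~> 2019-06-07
// 11. monthhop(n='34') ~> 2022-04-07
// 12. drift(n='5') ~> 2022-04-12
// 13. re(v='-1456', u_from='kB', u_to='MiB') ~> -11375/8192
// 14. re(v='4559', u_from='yd', u_to='km') ~> 5210937/1250000
// 15. re(v='300', u_from='K', u_to='F') ~> 8033/100


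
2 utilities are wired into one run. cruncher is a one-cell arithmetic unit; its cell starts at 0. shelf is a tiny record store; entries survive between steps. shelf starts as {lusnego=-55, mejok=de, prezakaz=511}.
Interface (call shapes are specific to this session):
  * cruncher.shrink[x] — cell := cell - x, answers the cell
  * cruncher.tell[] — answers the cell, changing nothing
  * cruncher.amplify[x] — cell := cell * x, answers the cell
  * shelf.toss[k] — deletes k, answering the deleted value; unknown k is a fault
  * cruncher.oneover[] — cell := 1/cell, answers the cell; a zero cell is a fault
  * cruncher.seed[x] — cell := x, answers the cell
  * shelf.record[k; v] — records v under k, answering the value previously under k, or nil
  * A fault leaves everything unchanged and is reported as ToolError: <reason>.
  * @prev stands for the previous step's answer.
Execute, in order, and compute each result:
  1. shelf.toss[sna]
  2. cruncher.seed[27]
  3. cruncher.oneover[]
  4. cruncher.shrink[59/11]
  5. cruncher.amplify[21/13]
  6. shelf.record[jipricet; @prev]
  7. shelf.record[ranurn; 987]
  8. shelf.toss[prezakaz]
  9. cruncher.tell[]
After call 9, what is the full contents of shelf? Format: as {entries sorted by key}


I invoke shelf.toss with k='sna', giving ToolError: no such key sna.
I run cruncher.seed with x='27', — result: 27.
I call cruncher.oneover, and get 1/27.
I call cruncher.shrink with x='59/11', and get -1582/297.
Using cruncher.amplify with x='21/13', and get -11074/1287.
Using shelf.record with k='jipricet', v='@prev': nil.
I use shelf.record with k='ranurn', v='987', — result: nil.
I try shelf.toss with k='prezakaz', → 511.
I call cruncher.tell(), yielding -11074/1287.

Answer: {jipricet=-11074/1287, lusnego=-55, mejok=de, ranurn=987}


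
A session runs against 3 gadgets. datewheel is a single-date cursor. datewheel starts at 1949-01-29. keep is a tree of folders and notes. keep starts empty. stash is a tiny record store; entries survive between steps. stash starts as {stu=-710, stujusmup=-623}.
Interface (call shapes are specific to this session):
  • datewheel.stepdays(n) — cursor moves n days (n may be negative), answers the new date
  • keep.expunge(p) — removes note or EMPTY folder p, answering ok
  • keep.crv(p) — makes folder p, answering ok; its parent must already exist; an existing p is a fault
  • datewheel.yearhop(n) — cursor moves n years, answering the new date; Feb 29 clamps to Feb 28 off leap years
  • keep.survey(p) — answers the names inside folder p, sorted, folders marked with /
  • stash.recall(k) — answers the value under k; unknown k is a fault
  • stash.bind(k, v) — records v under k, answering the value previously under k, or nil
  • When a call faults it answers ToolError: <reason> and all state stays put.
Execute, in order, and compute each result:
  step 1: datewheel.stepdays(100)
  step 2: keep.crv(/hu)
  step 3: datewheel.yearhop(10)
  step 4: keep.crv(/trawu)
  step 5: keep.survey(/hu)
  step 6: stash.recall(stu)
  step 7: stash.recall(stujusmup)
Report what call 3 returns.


Answer: 1959-05-09

Derivation:
> datewheel.stepdays n=100
[out] 1949-05-09
> keep.crv p=/hu
[out] ok
> datewheel.yearhop n=10
[out] 1959-05-09
> keep.crv p=/trawu
[out] ok
> keep.survey p=/hu
[out] []
> stash.recall k=stu
[out] -710
> stash.recall k=stujusmup
[out] -623


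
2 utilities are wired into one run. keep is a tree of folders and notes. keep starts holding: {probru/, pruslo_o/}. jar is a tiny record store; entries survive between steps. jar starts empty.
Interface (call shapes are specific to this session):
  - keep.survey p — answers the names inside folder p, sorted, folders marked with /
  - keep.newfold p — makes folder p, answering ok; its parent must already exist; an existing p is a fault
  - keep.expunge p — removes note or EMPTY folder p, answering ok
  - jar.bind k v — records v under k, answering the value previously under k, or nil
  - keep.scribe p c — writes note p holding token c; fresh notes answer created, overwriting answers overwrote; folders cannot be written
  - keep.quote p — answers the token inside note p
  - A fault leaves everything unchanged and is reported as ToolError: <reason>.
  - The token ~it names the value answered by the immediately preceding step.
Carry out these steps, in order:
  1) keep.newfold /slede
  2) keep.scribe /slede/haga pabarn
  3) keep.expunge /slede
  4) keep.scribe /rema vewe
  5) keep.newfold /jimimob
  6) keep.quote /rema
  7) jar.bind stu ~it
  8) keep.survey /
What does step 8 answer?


Answer: [jimimob/, probru/, pruslo_o/, rema, slede/]

Derivation:
~$ newfold p: /slede
:: ok
~$ scribe p: /slede/haga c: pabarn
:: created
~$ expunge p: /slede
:: ToolError: not empty
~$ scribe p: /rema c: vewe
:: created
~$ newfold p: /jimimob
:: ok
~$ quote p: /rema
:: vewe
~$ bind k: stu v: ~it
:: nil
~$ survey p: /
:: [jimimob/, probru/, pruslo_o/, rema, slede/]


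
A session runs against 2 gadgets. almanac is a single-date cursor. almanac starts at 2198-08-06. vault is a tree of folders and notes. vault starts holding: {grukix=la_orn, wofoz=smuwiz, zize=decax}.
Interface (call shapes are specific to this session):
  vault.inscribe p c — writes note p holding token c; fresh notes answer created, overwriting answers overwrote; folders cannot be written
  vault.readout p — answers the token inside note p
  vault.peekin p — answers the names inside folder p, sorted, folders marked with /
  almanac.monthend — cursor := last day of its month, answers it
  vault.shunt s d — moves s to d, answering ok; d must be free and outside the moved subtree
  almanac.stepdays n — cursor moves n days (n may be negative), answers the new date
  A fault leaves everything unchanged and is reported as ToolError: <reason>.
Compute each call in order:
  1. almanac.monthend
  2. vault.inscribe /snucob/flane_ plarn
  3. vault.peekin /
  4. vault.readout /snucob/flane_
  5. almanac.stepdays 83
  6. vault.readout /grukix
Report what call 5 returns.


Answer: 2198-11-22

Derivation:
# 1. monthend() => 2198-08-31
# 2. inscribe(p='/snucob/flane_', c='plarn') => ToolError: no parent
# 3. peekin(p='/') => [grukix, wofoz, zize]
# 4. readout(p='/snucob/flane_') => ToolError: not found
# 5. stepdays(n='83') => 2198-11-22
# 6. readout(p='/grukix') => la_orn


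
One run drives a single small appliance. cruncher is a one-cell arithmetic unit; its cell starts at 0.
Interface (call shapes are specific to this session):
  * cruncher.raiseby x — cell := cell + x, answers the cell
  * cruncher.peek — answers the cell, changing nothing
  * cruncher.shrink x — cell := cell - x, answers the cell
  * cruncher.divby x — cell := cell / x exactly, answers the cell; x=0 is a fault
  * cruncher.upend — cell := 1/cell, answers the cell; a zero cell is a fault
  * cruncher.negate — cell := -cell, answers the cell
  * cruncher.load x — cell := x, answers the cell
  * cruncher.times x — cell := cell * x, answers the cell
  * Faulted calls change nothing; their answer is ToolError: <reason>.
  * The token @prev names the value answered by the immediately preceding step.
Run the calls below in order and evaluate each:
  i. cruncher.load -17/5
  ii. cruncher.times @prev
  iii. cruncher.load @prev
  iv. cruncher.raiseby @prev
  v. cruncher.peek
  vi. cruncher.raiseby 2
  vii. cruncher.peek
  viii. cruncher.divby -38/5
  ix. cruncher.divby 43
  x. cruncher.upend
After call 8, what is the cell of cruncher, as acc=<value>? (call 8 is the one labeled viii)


Answer: acc=-314/95

Derivation:
> cruncher.load x→-17/5
:: -17/5
> cruncher.times x→@prev
:: 289/25
> cruncher.load x→@prev
:: 289/25
> cruncher.raiseby x→@prev
:: 578/25
> cruncher.peek
:: 578/25
> cruncher.raiseby x→2
:: 628/25
> cruncher.peek
:: 628/25
> cruncher.divby x→-38/5
:: -314/95
> cruncher.divby x→43
:: -314/4085
> cruncher.upend
:: -4085/314


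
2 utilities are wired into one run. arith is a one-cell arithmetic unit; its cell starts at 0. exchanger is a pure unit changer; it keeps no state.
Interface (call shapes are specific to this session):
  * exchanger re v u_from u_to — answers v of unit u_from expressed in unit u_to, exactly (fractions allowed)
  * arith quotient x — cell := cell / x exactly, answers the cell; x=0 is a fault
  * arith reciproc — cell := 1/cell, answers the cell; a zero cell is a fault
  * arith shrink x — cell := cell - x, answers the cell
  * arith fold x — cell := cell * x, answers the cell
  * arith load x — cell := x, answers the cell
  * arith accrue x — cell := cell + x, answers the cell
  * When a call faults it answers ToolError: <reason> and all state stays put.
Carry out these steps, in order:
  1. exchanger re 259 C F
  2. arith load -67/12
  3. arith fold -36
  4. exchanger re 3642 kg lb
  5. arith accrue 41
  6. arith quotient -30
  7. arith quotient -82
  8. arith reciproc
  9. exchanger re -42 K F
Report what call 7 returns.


Answer: 121/1230

Derivation:
Now I run exchanger re(v='259', u_from='C', u_to='F'), and get 2491/5.
I invoke arith load(x='-67/12'), — result: -67/12.
I run arith fold(x='-36'), — result: 201.
I run exchanger re(v='3642', u_from='kg', u_to='lb'), which returns 364200000000/45359237.
I use arith accrue(x='41'), yielding 242.
Next I call arith quotient(x='-30'), yielding -121/15.
I run arith quotient(x='-82'), — result: 121/1230.
Using arith reciproc(), yielding 1230/121.
Then exchanger re(v='-42', u_from='K', u_to='F'), yielding -53527/100.


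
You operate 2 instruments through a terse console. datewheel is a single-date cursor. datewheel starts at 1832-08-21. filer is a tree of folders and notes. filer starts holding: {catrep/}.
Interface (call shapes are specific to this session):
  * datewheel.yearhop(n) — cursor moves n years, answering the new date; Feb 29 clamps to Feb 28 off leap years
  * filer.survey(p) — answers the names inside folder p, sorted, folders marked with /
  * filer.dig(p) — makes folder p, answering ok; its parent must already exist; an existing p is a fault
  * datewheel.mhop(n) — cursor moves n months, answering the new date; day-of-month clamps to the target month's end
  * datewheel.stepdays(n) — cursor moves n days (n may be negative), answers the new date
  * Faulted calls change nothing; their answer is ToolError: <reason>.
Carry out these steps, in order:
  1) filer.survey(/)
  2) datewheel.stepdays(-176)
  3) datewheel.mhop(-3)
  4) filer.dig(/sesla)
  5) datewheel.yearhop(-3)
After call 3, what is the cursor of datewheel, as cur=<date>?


Answer: cur=1831-11-27

Derivation:
! 1. filer.survey(p→/) : [catrep/]
! 2. datewheel.stepdays(n→-176) : 1832-02-27
! 3. datewheel.mhop(n→-3) : 1831-11-27
! 4. filer.dig(p→/sesla) : ok
! 5. datewheel.yearhop(n→-3) : 1828-11-27


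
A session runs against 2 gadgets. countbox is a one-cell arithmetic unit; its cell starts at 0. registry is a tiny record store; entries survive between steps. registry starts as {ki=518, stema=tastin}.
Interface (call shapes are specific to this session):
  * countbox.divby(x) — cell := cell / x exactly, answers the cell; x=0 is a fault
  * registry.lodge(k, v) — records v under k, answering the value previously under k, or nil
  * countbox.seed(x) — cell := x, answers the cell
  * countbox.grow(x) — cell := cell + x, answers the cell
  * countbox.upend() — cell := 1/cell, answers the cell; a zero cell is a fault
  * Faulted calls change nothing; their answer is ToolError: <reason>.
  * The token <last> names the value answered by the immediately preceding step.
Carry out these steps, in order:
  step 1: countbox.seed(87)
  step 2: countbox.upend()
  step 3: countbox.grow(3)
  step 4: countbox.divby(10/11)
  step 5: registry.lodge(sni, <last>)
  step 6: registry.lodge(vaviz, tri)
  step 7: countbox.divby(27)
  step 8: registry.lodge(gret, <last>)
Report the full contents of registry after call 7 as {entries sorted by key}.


Using seed on x=87, → 87.
I run upend(), giving 1/87.
Calling grow on x=3, giving 262/87.
Invoking divby on x=10/11, and get 1441/435.
I run lodge on k=sni, v=<last>, and get nil.
I run lodge on k=vaviz, v=tri, — result: nil.
Using divby on x=27, and observe 1441/11745.
I try lodge on k=gret, v=<last>, and see nil.

Answer: {ki=518, sni=1441/435, stema=tastin, vaviz=tri}


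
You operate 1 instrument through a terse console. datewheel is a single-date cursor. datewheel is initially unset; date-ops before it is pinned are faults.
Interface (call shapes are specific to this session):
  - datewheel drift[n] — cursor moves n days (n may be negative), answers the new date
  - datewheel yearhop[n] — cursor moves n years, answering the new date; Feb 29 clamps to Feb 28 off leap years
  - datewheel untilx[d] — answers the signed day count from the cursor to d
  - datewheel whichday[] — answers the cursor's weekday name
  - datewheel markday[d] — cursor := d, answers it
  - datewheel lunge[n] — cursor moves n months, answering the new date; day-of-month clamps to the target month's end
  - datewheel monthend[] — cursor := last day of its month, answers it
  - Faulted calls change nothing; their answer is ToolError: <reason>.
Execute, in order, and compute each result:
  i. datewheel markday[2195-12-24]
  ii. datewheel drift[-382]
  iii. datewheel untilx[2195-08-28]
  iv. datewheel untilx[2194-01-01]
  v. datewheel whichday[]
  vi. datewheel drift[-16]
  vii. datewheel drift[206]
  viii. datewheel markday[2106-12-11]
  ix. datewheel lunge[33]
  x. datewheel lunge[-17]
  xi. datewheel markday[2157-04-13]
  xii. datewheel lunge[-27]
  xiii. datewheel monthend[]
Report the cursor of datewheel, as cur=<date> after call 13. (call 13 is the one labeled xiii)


Do: datewheel markday[d='2195-12-24']
See: 2195-12-24
Do: datewheel drift[n='-382']
See: 2194-12-07
Do: datewheel untilx[d='2195-08-28']
See: 264
Do: datewheel untilx[d='2194-01-01']
See: -340
Do: datewheel whichday[]
See: Sunday
Do: datewheel drift[n='-16']
See: 2194-11-21
Do: datewheel drift[n='206']
See: 2195-06-15
Do: datewheel markday[d='2106-12-11']
See: 2106-12-11
Do: datewheel lunge[n='33']
See: 2109-09-11
Do: datewheel lunge[n='-17']
See: 2108-04-11
Do: datewheel markday[d='2157-04-13']
See: 2157-04-13
Do: datewheel lunge[n='-27']
See: 2155-01-13
Do: datewheel monthend[]
See: 2155-01-31

Answer: cur=2155-01-31


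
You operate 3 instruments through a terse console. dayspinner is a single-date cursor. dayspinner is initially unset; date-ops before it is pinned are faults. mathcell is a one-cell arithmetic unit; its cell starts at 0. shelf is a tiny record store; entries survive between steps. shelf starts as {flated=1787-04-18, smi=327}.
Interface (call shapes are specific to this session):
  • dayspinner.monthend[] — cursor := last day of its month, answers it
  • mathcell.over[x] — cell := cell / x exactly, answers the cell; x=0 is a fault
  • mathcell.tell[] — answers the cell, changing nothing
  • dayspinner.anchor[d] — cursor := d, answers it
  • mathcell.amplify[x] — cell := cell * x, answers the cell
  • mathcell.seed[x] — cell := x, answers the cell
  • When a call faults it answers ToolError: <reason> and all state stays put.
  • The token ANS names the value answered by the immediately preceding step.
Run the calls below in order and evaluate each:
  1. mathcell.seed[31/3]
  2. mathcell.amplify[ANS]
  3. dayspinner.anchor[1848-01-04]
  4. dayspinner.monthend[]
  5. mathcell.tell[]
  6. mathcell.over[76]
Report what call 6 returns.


I try mathcell.seed with x=31/3, and see 31/3.
Calling mathcell.amplify with x=ANS, → 961/9.
Next I call dayspinner.anchor with d=1848-01-04, and observe 1848-01-04.
Next I call dayspinner.monthend(), giving 1848-01-31.
Now I run mathcell.tell(), yielding 961/9.
I use mathcell.over with x=76, → 961/684.

Answer: 961/684


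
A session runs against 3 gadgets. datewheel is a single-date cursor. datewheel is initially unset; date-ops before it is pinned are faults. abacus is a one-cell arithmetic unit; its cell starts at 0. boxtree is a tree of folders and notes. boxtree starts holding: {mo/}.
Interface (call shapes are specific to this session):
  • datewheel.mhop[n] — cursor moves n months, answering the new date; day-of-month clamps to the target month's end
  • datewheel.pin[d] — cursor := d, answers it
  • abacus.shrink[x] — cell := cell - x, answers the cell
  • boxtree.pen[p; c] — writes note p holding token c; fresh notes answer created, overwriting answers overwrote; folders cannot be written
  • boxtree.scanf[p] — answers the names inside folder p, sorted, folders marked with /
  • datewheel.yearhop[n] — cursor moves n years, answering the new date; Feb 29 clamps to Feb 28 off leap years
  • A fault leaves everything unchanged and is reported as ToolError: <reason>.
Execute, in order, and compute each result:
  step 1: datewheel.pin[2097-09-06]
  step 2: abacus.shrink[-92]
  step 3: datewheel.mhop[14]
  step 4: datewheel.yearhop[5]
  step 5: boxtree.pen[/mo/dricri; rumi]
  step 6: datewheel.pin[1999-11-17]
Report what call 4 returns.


Do: datewheel.pin[d=2097-09-06]
See: 2097-09-06
Do: abacus.shrink[x=-92]
See: 92
Do: datewheel.mhop[n=14]
See: 2098-11-06
Do: datewheel.yearhop[n=5]
See: 2103-11-06
Do: boxtree.pen[p=/mo/dricri; c=rumi]
See: created
Do: datewheel.pin[d=1999-11-17]
See: 1999-11-17

Answer: 2103-11-06


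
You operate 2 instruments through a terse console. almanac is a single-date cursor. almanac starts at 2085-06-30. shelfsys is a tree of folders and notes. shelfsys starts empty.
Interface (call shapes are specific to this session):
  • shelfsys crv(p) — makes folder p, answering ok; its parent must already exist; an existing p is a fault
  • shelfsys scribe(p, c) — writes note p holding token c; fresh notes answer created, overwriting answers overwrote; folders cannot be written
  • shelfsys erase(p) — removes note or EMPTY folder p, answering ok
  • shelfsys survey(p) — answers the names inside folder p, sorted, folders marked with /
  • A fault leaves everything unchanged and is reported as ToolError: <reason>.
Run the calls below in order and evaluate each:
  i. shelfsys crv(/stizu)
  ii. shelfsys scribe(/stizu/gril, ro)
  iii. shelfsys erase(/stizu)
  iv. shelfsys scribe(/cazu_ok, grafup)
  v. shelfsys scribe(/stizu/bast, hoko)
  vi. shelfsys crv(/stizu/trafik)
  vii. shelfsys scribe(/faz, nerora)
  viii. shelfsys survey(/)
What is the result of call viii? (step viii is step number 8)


Answer: [cazu_ok, faz, stizu/]

Derivation:
>> shelfsys crv(p→/stizu)
<< ok
>> shelfsys scribe(p→/stizu/gril, c→ro)
<< created
>> shelfsys erase(p→/stizu)
<< ToolError: not empty
>> shelfsys scribe(p→/cazu_ok, c→grafup)
<< created
>> shelfsys scribe(p→/stizu/bast, c→hoko)
<< created
>> shelfsys crv(p→/stizu/trafik)
<< ok
>> shelfsys scribe(p→/faz, c→nerora)
<< created
>> shelfsys survey(p→/)
<< [cazu_ok, faz, stizu/]


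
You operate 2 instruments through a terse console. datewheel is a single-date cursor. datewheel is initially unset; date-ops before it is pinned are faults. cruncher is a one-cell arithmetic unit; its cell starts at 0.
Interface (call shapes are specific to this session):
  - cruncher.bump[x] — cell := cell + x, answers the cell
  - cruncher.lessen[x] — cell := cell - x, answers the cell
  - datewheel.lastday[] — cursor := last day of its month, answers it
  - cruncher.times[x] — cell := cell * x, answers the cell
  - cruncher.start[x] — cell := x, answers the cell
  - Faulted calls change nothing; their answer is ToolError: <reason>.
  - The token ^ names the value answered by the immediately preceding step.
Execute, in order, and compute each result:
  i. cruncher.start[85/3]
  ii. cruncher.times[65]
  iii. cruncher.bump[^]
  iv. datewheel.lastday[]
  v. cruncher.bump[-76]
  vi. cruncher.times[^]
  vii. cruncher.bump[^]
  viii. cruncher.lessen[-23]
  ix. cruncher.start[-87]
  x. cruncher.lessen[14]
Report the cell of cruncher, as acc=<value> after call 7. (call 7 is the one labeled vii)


Answer: acc=234231368/9

Derivation:
Using start with x=85/3, and observe 85/3.
I call times with x=65, which returns 5525/3.
Using bump with x=^, → 11050/3.
Then lastday, → ToolError: no date set.
I try bump with x=-76, — result: 10822/3.
I try times with x=^, yielding 117115684/9.
I invoke bump with x=^, which returns 234231368/9.
Using lessen with x=-23, — result: 234231575/9.
I try start with x=-87, and observe -87.
I invoke lessen with x=14, and see -101.


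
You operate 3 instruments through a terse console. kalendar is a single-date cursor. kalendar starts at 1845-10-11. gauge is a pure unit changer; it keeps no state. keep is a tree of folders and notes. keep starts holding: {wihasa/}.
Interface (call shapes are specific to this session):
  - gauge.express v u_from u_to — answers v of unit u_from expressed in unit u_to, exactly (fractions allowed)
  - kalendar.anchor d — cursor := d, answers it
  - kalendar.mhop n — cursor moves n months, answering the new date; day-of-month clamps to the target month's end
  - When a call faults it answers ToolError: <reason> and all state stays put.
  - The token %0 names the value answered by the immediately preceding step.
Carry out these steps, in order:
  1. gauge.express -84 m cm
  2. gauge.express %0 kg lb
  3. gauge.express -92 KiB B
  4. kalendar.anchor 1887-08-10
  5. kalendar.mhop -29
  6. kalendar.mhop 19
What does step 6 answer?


CALL gauge.express[v='-84'; u_from='m'; u_to='cm']
RET  -8400
CALL gauge.express[v='%0'; u_from='kg'; u_to='lb']
RET  -120000000000/6479891
CALL gauge.express[v='-92'; u_from='KiB'; u_to='B']
RET  -94208
CALL kalendar.anchor[d='1887-08-10']
RET  1887-08-10
CALL kalendar.mhop[n='-29']
RET  1885-03-10
CALL kalendar.mhop[n='19']
RET  1886-10-10

Answer: 1886-10-10


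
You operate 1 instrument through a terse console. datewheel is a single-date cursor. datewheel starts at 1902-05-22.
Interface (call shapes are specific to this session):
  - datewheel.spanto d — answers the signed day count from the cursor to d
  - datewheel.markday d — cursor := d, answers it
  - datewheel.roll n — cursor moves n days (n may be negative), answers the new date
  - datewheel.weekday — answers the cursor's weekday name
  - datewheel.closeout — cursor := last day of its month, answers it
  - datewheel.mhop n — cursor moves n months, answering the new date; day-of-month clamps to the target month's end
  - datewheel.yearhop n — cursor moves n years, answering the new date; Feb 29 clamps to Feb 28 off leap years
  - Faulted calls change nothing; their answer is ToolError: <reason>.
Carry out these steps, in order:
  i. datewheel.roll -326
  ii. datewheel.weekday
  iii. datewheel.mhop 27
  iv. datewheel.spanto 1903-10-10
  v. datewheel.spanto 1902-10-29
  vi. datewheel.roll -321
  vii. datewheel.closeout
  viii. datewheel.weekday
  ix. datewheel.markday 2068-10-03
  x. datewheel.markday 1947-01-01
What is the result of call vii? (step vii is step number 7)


Answer: 1902-11-30

Derivation:
~$ roll n=-326
:: 1901-06-30
~$ weekday
:: Sunday
~$ mhop n=27
:: 1903-09-30
~$ spanto d=1903-10-10
:: 10
~$ spanto d=1902-10-29
:: -336
~$ roll n=-321
:: 1902-11-13
~$ closeout
:: 1902-11-30
~$ weekday
:: Sunday
~$ markday d=2068-10-03
:: 2068-10-03
~$ markday d=1947-01-01
:: 1947-01-01
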